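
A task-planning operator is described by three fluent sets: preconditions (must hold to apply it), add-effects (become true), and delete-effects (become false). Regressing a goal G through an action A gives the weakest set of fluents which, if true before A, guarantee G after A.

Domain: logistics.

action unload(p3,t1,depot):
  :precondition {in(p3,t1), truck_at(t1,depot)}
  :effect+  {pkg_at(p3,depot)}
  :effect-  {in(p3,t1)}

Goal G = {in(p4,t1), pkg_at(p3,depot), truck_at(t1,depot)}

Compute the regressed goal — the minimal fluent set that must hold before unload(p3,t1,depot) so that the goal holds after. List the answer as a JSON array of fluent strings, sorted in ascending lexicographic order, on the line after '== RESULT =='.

Compute (G \ add) ∪ pre:
  G ∩ del = {}  (empty — regression defined)
  G \ add = {in(p4,t1), pkg_at(p3,depot), truck_at(t1,depot)} \ {pkg_at(p3,depot)} = {in(p4,t1), truck_at(t1,depot)}
  ∪ pre   = {in(p4,t1), truck_at(t1,depot)} ∪ {in(p3,t1), truck_at(t1,depot)}
          = {in(p3,t1), in(p4,t1), truck_at(t1,depot)}

== RESULT ==
["in(p3,t1)", "in(p4,t1)", "truck_at(t1,depot)"]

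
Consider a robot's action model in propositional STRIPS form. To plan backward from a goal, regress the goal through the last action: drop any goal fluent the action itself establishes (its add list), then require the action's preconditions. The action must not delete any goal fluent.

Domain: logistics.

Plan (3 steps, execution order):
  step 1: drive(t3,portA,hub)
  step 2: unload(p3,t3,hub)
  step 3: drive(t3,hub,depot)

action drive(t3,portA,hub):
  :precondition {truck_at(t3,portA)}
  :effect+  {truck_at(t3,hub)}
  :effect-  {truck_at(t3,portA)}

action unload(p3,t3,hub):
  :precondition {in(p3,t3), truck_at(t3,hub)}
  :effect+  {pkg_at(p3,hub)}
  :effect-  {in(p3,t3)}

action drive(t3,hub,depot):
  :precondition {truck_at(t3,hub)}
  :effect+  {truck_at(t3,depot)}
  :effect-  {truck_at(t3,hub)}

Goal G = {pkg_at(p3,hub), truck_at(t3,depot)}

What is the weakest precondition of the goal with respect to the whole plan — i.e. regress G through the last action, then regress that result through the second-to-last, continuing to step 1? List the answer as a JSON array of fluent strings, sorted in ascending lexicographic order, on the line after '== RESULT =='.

Regress step by step:
  through step 3 (drive(t3,hub,depot)): drop {truck_at(t3,depot)}, keep {pkg_at(p3,hub)}, require {truck_at(t3,hub)}
    → {pkg_at(p3,hub), truck_at(t3,hub)}
  through step 2 (unload(p3,t3,hub)): drop {pkg_at(p3,hub)}, keep {truck_at(t3,hub)}, require {in(p3,t3), truck_at(t3,hub)}
    → {in(p3,t3), truck_at(t3,hub)}
  through step 1 (drive(t3,portA,hub)): drop {truck_at(t3,hub)}, keep {in(p3,t3)}, require {truck_at(t3,portA)}
    → {in(p3,t3), truck_at(t3,portA)}

== RESULT ==
["in(p3,t3)", "truck_at(t3,portA)"]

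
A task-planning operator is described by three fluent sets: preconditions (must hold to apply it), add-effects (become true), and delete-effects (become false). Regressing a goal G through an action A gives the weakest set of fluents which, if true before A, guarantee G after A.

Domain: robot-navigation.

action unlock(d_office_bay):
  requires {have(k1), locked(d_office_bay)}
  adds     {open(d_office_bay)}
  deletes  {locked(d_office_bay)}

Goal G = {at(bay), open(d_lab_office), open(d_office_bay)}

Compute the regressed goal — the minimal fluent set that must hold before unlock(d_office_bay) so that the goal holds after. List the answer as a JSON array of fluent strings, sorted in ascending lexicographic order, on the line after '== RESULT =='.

Compute (G \ add) ∪ pre:
  G ∩ del = {}  (empty — regression defined)
  G \ add = {at(bay), open(d_lab_office), open(d_office_bay)} \ {open(d_office_bay)} = {at(bay), open(d_lab_office)}
  ∪ pre   = {at(bay), open(d_lab_office)} ∪ {have(k1), locked(d_office_bay)}
          = {at(bay), have(k1), locked(d_office_bay), open(d_lab_office)}

== RESULT ==
["at(bay)", "have(k1)", "locked(d_office_bay)", "open(d_lab_office)"]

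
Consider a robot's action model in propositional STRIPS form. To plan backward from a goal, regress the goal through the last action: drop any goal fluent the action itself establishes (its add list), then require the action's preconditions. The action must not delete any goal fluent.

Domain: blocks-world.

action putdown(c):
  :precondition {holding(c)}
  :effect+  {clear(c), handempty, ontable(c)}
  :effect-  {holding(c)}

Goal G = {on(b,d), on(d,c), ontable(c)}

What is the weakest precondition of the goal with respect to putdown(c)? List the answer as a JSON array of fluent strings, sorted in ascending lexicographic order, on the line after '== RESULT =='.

Compute (G \ add) ∪ pre:
  G ∩ del = {}  (empty — regression defined)
  G \ add = {on(b,d), on(d,c), ontable(c)} \ {clear(c), handempty, ontable(c)} = {on(b,d), on(d,c)}
  ∪ pre   = {on(b,d), on(d,c)} ∪ {holding(c)}
          = {holding(c), on(b,d), on(d,c)}

== RESULT ==
["holding(c)", "on(b,d)", "on(d,c)"]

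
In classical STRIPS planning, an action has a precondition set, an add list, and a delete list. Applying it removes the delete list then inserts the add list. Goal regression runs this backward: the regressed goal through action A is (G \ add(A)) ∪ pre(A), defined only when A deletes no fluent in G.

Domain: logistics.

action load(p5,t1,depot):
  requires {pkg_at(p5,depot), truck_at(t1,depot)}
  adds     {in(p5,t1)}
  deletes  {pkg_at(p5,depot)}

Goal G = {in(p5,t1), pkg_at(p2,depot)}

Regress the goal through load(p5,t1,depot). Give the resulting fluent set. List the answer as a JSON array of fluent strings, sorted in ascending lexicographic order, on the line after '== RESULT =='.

Regress:
  G ∩ del = {}  (empty — regression defined)
  G \ add = {in(p5,t1), pkg_at(p2,depot)} \ {in(p5,t1)} = {pkg_at(p2,depot)}
  ∪ pre   = {pkg_at(p2,depot)} ∪ {pkg_at(p5,depot), truck_at(t1,depot)}
          = {pkg_at(p2,depot), pkg_at(p5,depot), truck_at(t1,depot)}

== RESULT ==
["pkg_at(p2,depot)", "pkg_at(p5,depot)", "truck_at(t1,depot)"]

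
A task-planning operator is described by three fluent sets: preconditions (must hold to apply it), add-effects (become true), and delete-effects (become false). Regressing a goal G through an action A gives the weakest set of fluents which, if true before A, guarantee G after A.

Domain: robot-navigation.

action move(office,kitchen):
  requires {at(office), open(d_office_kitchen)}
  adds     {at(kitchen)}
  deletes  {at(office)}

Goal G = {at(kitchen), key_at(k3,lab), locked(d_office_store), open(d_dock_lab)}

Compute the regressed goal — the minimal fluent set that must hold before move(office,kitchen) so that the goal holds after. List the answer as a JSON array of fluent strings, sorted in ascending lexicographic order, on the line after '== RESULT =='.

Regress:
  G ∩ del = {}  (empty — regression defined)
  G \ add = {at(kitchen), key_at(k3,lab), locked(d_office_store), open(d_dock_lab)} \ {at(kitchen)} = {key_at(k3,lab), locked(d_office_store), open(d_dock_lab)}
  ∪ pre   = {key_at(k3,lab), locked(d_office_store), open(d_dock_lab)} ∪ {at(office), open(d_office_kitchen)}
          = {at(office), key_at(k3,lab), locked(d_office_store), open(d_dock_lab), open(d_office_kitchen)}

== RESULT ==
["at(office)", "key_at(k3,lab)", "locked(d_office_store)", "open(d_dock_lab)", "open(d_office_kitchen)"]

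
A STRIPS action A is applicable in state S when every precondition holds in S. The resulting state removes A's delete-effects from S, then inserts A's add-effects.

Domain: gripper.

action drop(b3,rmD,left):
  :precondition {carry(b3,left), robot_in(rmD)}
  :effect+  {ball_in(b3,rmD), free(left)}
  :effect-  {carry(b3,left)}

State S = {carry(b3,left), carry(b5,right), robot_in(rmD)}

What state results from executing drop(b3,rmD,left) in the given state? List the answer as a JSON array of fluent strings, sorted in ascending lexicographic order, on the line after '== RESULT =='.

Progress:
  pre ⊆ S: {carry(b3,left), robot_in(rmD)} ⊆ S  — applicable
  S \ del = {carry(b5,right), robot_in(rmD)}
  ∪ add   = {ball_in(b3,rmD), carry(b5,right), free(left), robot_in(rmD)}

== RESULT ==
["ball_in(b3,rmD)", "carry(b5,right)", "free(left)", "robot_in(rmD)"]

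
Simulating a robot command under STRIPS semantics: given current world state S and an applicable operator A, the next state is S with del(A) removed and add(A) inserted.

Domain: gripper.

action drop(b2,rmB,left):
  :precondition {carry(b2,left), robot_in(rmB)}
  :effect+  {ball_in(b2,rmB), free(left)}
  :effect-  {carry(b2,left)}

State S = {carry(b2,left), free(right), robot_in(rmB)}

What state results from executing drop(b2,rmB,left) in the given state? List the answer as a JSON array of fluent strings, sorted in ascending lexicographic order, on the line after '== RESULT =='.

Compute (S \ del) ∪ add:
  pre ⊆ S: {carry(b2,left), robot_in(rmB)} ⊆ S  — applicable
  S \ del = {free(right), robot_in(rmB)}
  ∪ add   = {ball_in(b2,rmB), free(left), free(right), robot_in(rmB)}

== RESULT ==
["ball_in(b2,rmB)", "free(left)", "free(right)", "robot_in(rmB)"]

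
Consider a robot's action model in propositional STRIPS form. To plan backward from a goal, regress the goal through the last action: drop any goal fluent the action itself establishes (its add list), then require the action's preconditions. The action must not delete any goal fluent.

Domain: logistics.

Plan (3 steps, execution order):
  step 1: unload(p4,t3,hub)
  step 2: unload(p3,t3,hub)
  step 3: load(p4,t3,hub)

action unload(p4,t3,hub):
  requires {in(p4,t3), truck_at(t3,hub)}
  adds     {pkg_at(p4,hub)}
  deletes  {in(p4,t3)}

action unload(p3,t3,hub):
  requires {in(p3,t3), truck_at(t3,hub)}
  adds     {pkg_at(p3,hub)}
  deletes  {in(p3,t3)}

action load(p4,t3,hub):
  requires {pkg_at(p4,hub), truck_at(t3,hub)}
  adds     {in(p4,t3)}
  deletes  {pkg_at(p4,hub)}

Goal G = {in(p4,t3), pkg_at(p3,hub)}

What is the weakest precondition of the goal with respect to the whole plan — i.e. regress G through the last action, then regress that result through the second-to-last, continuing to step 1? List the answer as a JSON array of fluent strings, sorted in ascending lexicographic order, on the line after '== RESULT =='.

Regress step by step:
  through step 3 (load(p4,t3,hub)): drop {in(p4,t3)}, keep {pkg_at(p3,hub)}, require {pkg_at(p4,hub), truck_at(t3,hub)}
    → {pkg_at(p3,hub), pkg_at(p4,hub), truck_at(t3,hub)}
  through step 2 (unload(p3,t3,hub)): drop {pkg_at(p3,hub)}, keep {pkg_at(p4,hub), truck_at(t3,hub)}, require {in(p3,t3), truck_at(t3,hub)}
    → {in(p3,t3), pkg_at(p4,hub), truck_at(t3,hub)}
  through step 1 (unload(p4,t3,hub)): drop {pkg_at(p4,hub)}, keep {in(p3,t3), truck_at(t3,hub)}, require {in(p4,t3), truck_at(t3,hub)}
    → {in(p3,t3), in(p4,t3), truck_at(t3,hub)}

== RESULT ==
["in(p3,t3)", "in(p4,t3)", "truck_at(t3,hub)"]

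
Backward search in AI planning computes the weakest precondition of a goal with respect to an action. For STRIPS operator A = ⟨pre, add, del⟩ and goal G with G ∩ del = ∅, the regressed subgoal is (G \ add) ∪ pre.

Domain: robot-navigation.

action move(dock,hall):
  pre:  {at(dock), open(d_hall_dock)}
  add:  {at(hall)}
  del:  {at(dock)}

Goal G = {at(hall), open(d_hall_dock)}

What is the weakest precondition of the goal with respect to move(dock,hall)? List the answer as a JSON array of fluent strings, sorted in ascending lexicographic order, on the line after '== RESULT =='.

Compute (G \ add) ∪ pre:
  G ∩ del = {}  (empty — regression defined)
  G \ add = {at(hall), open(d_hall_dock)} \ {at(hall)} = {open(d_hall_dock)}
  ∪ pre   = {open(d_hall_dock)} ∪ {at(dock), open(d_hall_dock)}
          = {at(dock), open(d_hall_dock)}

== RESULT ==
["at(dock)", "open(d_hall_dock)"]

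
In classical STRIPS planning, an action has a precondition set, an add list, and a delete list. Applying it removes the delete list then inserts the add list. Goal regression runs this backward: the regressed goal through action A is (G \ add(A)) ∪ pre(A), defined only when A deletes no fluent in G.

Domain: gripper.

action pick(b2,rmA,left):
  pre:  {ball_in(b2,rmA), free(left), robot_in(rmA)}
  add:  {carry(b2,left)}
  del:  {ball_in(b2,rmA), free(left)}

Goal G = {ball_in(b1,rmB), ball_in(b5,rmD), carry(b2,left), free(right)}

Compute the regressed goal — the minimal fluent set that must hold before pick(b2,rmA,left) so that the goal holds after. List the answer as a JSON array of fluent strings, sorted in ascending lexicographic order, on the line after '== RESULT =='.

Compute (G \ add) ∪ pre:
  G ∩ del = {}  (empty — regression defined)
  G \ add = {ball_in(b1,rmB), ball_in(b5,rmD), carry(b2,left), free(right)} \ {carry(b2,left)} = {ball_in(b1,rmB), ball_in(b5,rmD), free(right)}
  ∪ pre   = {ball_in(b1,rmB), ball_in(b5,rmD), free(right)} ∪ {ball_in(b2,rmA), free(left), robot_in(rmA)}
          = {ball_in(b1,rmB), ball_in(b2,rmA), ball_in(b5,rmD), free(left), free(right), robot_in(rmA)}

== RESULT ==
["ball_in(b1,rmB)", "ball_in(b2,rmA)", "ball_in(b5,rmD)", "free(left)", "free(right)", "robot_in(rmA)"]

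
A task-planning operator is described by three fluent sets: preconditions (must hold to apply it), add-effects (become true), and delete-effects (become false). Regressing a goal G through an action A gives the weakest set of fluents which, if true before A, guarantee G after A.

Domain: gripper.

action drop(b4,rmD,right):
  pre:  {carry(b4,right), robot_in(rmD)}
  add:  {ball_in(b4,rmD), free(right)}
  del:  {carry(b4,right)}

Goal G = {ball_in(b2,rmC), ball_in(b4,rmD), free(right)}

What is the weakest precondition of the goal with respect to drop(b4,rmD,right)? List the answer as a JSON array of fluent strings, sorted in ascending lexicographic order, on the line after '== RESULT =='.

Regress:
  G ∩ del = {}  (empty — regression defined)
  G \ add = {ball_in(b2,rmC), ball_in(b4,rmD), free(right)} \ {ball_in(b4,rmD), free(right)} = {ball_in(b2,rmC)}
  ∪ pre   = {ball_in(b2,rmC)} ∪ {carry(b4,right), robot_in(rmD)}
          = {ball_in(b2,rmC), carry(b4,right), robot_in(rmD)}

== RESULT ==
["ball_in(b2,rmC)", "carry(b4,right)", "robot_in(rmD)"]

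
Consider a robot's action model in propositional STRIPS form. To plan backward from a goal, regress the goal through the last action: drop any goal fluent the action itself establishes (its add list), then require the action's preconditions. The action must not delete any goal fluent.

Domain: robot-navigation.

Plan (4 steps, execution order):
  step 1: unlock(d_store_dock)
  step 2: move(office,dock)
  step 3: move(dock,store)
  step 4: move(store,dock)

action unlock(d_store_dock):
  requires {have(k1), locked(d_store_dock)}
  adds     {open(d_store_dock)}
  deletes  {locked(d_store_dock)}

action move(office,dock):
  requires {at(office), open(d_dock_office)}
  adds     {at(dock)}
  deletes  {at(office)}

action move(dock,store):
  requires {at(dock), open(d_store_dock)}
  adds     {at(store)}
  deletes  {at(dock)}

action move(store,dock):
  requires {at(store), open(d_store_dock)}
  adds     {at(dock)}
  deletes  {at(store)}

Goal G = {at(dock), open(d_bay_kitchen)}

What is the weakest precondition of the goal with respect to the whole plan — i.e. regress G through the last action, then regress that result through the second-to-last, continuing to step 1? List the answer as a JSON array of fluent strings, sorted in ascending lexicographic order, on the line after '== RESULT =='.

Regress step by step:
  through step 4 (move(store,dock)): drop {at(dock)}, keep {open(d_bay_kitchen)}, require {at(store), open(d_store_dock)}
    → {at(store), open(d_bay_kitchen), open(d_store_dock)}
  through step 3 (move(dock,store)): drop {at(store)}, keep {open(d_bay_kitchen), open(d_store_dock)}, require {at(dock), open(d_store_dock)}
    → {at(dock), open(d_bay_kitchen), open(d_store_dock)}
  through step 2 (move(office,dock)): drop {at(dock)}, keep {open(d_bay_kitchen), open(d_store_dock)}, require {at(office), open(d_dock_office)}
    → {at(office), open(d_bay_kitchen), open(d_dock_office), open(d_store_dock)}
  through step 1 (unlock(d_store_dock)): drop {open(d_store_dock)}, keep {at(office), open(d_bay_kitchen), open(d_dock_office)}, require {have(k1), locked(d_store_dock)}
    → {at(office), have(k1), locked(d_store_dock), open(d_bay_kitchen), open(d_dock_office)}

== RESULT ==
["at(office)", "have(k1)", "locked(d_store_dock)", "open(d_bay_kitchen)", "open(d_dock_office)"]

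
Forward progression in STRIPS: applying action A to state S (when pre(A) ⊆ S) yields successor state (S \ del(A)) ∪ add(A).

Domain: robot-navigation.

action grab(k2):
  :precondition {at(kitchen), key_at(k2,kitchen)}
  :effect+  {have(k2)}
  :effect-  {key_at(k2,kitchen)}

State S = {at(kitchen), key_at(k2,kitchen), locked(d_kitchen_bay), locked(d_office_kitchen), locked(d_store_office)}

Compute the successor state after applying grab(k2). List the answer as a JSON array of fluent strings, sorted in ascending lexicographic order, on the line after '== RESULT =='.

Progress:
  pre ⊆ S: {at(kitchen), key_at(k2,kitchen)} ⊆ S  — applicable
  S \ del = {at(kitchen), locked(d_kitchen_bay), locked(d_office_kitchen), locked(d_store_office)}
  ∪ add   = {at(kitchen), have(k2), locked(d_kitchen_bay), locked(d_office_kitchen), locked(d_store_office)}

== RESULT ==
["at(kitchen)", "have(k2)", "locked(d_kitchen_bay)", "locked(d_office_kitchen)", "locked(d_store_office)"]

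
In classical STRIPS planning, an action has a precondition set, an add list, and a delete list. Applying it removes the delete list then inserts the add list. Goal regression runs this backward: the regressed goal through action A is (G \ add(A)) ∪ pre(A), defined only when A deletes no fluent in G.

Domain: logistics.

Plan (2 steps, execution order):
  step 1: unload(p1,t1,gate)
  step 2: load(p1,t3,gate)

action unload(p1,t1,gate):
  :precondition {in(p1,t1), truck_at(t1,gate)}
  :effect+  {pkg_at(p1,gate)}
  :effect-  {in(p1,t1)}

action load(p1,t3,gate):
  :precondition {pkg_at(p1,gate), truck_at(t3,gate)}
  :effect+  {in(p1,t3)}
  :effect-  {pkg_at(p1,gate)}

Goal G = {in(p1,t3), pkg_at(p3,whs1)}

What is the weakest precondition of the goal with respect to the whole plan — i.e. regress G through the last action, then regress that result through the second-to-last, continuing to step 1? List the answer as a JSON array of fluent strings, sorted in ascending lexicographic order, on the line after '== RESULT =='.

Regress step by step:
  through step 2 (load(p1,t3,gate)): drop {in(p1,t3)}, keep {pkg_at(p3,whs1)}, require {pkg_at(p1,gate), truck_at(t3,gate)}
    → {pkg_at(p1,gate), pkg_at(p3,whs1), truck_at(t3,gate)}
  through step 1 (unload(p1,t1,gate)): drop {pkg_at(p1,gate)}, keep {pkg_at(p3,whs1), truck_at(t3,gate)}, require {in(p1,t1), truck_at(t1,gate)}
    → {in(p1,t1), pkg_at(p3,whs1), truck_at(t1,gate), truck_at(t3,gate)}

== RESULT ==
["in(p1,t1)", "pkg_at(p3,whs1)", "truck_at(t1,gate)", "truck_at(t3,gate)"]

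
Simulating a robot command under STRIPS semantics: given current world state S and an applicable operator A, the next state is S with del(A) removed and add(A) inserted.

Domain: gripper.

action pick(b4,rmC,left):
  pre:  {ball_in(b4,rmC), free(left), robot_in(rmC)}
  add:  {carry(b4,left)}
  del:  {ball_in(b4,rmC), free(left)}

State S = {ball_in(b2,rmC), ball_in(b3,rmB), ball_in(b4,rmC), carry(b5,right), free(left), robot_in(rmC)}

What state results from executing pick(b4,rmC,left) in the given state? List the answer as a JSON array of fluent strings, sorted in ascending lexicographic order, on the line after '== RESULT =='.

Progress:
  pre ⊆ S: {ball_in(b4,rmC), free(left), robot_in(rmC)} ⊆ S  — applicable
  S \ del = {ball_in(b2,rmC), ball_in(b3,rmB), carry(b5,right), robot_in(rmC)}
  ∪ add   = {ball_in(b2,rmC), ball_in(b3,rmB), carry(b4,left), carry(b5,right), robot_in(rmC)}

== RESULT ==
["ball_in(b2,rmC)", "ball_in(b3,rmB)", "carry(b4,left)", "carry(b5,right)", "robot_in(rmC)"]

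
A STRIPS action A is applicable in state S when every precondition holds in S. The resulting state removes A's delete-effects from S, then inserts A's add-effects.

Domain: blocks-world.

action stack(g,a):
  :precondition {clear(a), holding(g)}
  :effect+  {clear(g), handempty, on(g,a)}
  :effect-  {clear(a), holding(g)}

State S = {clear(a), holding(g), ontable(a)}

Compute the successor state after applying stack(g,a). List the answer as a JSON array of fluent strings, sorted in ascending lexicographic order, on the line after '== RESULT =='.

Progress:
  pre ⊆ S: {clear(a), holding(g)} ⊆ S  — applicable
  S \ del = {ontable(a)}
  ∪ add   = {clear(g), handempty, on(g,a), ontable(a)}

== RESULT ==
["clear(g)", "handempty", "on(g,a)", "ontable(a)"]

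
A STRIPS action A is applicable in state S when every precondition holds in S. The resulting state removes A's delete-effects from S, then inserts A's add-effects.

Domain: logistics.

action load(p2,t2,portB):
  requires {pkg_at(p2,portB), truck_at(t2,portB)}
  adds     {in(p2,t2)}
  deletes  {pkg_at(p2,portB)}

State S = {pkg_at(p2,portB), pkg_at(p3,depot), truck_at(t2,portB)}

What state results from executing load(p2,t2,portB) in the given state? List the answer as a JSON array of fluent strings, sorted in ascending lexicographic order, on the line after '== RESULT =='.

Progress:
  pre ⊆ S: {pkg_at(p2,portB), truck_at(t2,portB)} ⊆ S  — applicable
  S \ del = {pkg_at(p3,depot), truck_at(t2,portB)}
  ∪ add   = {in(p2,t2), pkg_at(p3,depot), truck_at(t2,portB)}

== RESULT ==
["in(p2,t2)", "pkg_at(p3,depot)", "truck_at(t2,portB)"]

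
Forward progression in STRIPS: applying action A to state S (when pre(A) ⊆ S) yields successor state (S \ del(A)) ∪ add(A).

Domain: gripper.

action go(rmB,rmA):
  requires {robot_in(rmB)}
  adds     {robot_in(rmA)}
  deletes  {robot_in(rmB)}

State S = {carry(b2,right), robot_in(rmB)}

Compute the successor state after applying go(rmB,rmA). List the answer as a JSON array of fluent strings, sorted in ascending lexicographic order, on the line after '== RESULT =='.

Progress:
  pre ⊆ S: {robot_in(rmB)} ⊆ S  — applicable
  S \ del = {carry(b2,right)}
  ∪ add   = {carry(b2,right), robot_in(rmA)}

== RESULT ==
["carry(b2,right)", "robot_in(rmA)"]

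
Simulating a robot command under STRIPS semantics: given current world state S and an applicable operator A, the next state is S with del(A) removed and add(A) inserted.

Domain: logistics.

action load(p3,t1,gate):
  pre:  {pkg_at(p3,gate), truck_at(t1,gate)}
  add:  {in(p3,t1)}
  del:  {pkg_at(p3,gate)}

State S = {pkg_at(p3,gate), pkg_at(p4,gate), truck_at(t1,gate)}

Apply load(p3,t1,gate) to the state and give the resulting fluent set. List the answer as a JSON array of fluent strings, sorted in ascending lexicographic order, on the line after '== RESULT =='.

Progress:
  pre ⊆ S: {pkg_at(p3,gate), truck_at(t1,gate)} ⊆ S  — applicable
  S \ del = {pkg_at(p4,gate), truck_at(t1,gate)}
  ∪ add   = {in(p3,t1), pkg_at(p4,gate), truck_at(t1,gate)}

== RESULT ==
["in(p3,t1)", "pkg_at(p4,gate)", "truck_at(t1,gate)"]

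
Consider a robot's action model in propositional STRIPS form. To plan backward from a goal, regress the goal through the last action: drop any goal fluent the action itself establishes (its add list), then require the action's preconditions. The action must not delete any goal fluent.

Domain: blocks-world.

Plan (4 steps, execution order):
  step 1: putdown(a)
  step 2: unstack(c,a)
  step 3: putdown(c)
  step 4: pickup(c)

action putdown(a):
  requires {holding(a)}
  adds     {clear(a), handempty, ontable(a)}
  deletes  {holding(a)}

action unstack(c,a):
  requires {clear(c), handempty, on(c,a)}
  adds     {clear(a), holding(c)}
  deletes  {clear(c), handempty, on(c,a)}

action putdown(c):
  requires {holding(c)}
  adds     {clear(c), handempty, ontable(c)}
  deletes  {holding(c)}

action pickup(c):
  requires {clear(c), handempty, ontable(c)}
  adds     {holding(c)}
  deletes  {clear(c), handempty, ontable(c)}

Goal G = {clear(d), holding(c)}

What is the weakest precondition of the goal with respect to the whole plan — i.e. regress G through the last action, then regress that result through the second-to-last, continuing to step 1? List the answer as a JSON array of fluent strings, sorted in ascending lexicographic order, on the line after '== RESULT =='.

Work backward from the goal:
  through step 4 (pickup(c)): drop {holding(c)}, keep {clear(d)}, require {clear(c), handempty, ontable(c)}
    → {clear(c), clear(d), handempty, ontable(c)}
  through step 3 (putdown(c)): drop {clear(c), handempty, ontable(c)}, keep {clear(d)}, require {holding(c)}
    → {clear(d), holding(c)}
  through step 2 (unstack(c,a)): drop {holding(c)}, keep {clear(d)}, require {clear(c), handempty, on(c,a)}
    → {clear(c), clear(d), handempty, on(c,a)}
  through step 1 (putdown(a)): drop {handempty}, keep {clear(c), clear(d), on(c,a)}, require {holding(a)}
    → {clear(c), clear(d), holding(a), on(c,a)}

== RESULT ==
["clear(c)", "clear(d)", "holding(a)", "on(c,a)"]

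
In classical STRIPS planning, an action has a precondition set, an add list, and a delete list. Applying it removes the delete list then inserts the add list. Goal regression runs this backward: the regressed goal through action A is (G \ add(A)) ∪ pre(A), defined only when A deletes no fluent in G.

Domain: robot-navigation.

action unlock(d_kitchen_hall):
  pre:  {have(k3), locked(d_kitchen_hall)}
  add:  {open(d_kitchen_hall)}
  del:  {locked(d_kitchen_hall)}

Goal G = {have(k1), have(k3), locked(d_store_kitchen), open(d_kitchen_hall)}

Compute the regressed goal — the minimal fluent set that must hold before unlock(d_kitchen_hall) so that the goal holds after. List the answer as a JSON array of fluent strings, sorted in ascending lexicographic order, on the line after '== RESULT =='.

Regress:
  G ∩ del = {}  (empty — regression defined)
  G \ add = {have(k1), have(k3), locked(d_store_kitchen), open(d_kitchen_hall)} \ {open(d_kitchen_hall)} = {have(k1), have(k3), locked(d_store_kitchen)}
  ∪ pre   = {have(k1), have(k3), locked(d_store_kitchen)} ∪ {have(k3), locked(d_kitchen_hall)}
          = {have(k1), have(k3), locked(d_kitchen_hall), locked(d_store_kitchen)}

== RESULT ==
["have(k1)", "have(k3)", "locked(d_kitchen_hall)", "locked(d_store_kitchen)"]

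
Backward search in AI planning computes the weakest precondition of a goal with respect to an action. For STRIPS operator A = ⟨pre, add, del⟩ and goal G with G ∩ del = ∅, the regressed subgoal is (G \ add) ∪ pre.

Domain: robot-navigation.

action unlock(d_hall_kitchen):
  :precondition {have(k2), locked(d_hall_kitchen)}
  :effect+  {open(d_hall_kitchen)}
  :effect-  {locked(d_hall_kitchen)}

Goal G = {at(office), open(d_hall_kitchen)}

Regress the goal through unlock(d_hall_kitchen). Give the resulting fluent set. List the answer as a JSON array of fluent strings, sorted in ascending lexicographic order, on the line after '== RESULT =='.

Compute (G \ add) ∪ pre:
  G ∩ del = {}  (empty — regression defined)
  G \ add = {at(office), open(d_hall_kitchen)} \ {open(d_hall_kitchen)} = {at(office)}
  ∪ pre   = {at(office)} ∪ {have(k2), locked(d_hall_kitchen)}
          = {at(office), have(k2), locked(d_hall_kitchen)}

== RESULT ==
["at(office)", "have(k2)", "locked(d_hall_kitchen)"]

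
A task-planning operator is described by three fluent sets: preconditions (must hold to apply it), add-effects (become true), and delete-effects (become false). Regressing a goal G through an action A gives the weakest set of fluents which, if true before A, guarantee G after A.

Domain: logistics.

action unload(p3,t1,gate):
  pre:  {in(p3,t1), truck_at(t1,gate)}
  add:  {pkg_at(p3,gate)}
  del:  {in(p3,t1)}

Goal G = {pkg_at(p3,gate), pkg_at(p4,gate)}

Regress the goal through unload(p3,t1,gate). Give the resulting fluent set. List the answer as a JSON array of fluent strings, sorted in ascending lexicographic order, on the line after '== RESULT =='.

Regress:
  G ∩ del = {}  (empty — regression defined)
  G \ add = {pkg_at(p3,gate), pkg_at(p4,gate)} \ {pkg_at(p3,gate)} = {pkg_at(p4,gate)}
  ∪ pre   = {pkg_at(p4,gate)} ∪ {in(p3,t1), truck_at(t1,gate)}
          = {in(p3,t1), pkg_at(p4,gate), truck_at(t1,gate)}

== RESULT ==
["in(p3,t1)", "pkg_at(p4,gate)", "truck_at(t1,gate)"]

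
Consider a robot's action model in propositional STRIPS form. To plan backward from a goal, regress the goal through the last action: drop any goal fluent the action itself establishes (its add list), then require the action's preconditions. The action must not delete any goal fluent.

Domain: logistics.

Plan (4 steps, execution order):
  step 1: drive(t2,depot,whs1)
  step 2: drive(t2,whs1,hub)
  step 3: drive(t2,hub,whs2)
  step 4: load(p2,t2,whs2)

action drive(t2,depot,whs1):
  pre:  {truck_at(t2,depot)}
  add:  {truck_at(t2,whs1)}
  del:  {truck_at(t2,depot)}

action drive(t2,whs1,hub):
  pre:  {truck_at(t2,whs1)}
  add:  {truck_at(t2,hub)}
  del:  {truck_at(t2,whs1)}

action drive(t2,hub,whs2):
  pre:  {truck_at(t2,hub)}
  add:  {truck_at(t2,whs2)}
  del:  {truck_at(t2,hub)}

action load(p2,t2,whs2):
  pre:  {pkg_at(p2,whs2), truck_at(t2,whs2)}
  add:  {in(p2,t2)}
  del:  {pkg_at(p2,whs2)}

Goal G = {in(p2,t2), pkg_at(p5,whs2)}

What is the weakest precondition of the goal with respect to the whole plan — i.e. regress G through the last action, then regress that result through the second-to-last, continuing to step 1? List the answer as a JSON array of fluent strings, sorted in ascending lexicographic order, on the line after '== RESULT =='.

Work backward from the goal:
  through step 4 (load(p2,t2,whs2)): drop {in(p2,t2)}, keep {pkg_at(p5,whs2)}, require {pkg_at(p2,whs2), truck_at(t2,whs2)}
    → {pkg_at(p2,whs2), pkg_at(p5,whs2), truck_at(t2,whs2)}
  through step 3 (drive(t2,hub,whs2)): drop {truck_at(t2,whs2)}, keep {pkg_at(p2,whs2), pkg_at(p5,whs2)}, require {truck_at(t2,hub)}
    → {pkg_at(p2,whs2), pkg_at(p5,whs2), truck_at(t2,hub)}
  through step 2 (drive(t2,whs1,hub)): drop {truck_at(t2,hub)}, keep {pkg_at(p2,whs2), pkg_at(p5,whs2)}, require {truck_at(t2,whs1)}
    → {pkg_at(p2,whs2), pkg_at(p5,whs2), truck_at(t2,whs1)}
  through step 1 (drive(t2,depot,whs1)): drop {truck_at(t2,whs1)}, keep {pkg_at(p2,whs2), pkg_at(p5,whs2)}, require {truck_at(t2,depot)}
    → {pkg_at(p2,whs2), pkg_at(p5,whs2), truck_at(t2,depot)}

== RESULT ==
["pkg_at(p2,whs2)", "pkg_at(p5,whs2)", "truck_at(t2,depot)"]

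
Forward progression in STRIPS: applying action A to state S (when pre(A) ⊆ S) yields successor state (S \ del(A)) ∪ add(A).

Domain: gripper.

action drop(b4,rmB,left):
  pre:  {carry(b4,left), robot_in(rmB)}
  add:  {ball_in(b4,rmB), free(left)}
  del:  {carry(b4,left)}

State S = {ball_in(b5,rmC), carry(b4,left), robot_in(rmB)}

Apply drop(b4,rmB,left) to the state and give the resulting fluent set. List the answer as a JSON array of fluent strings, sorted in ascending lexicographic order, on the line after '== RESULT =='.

Compute (S \ del) ∪ add:
  pre ⊆ S: {carry(b4,left), robot_in(rmB)} ⊆ S  — applicable
  S \ del = {ball_in(b5,rmC), robot_in(rmB)}
  ∪ add   = {ball_in(b4,rmB), ball_in(b5,rmC), free(left), robot_in(rmB)}

== RESULT ==
["ball_in(b4,rmB)", "ball_in(b5,rmC)", "free(left)", "robot_in(rmB)"]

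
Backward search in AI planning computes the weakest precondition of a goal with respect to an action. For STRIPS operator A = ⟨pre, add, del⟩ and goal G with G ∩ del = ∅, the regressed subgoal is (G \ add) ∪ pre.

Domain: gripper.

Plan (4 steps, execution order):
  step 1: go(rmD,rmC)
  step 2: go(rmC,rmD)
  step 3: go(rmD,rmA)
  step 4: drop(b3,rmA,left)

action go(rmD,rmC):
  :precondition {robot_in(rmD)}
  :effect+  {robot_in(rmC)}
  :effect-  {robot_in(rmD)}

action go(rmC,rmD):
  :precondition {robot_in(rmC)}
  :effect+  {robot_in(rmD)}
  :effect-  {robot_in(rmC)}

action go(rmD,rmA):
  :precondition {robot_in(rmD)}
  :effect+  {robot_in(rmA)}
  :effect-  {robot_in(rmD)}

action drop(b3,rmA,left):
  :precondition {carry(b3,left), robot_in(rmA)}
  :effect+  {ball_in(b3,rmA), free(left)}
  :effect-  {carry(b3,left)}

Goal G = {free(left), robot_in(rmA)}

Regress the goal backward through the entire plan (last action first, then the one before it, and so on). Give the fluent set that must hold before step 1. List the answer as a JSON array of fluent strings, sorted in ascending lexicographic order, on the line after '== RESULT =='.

Regress step by step:
  through step 4 (drop(b3,rmA,left)): drop {free(left)}, keep {robot_in(rmA)}, require {carry(b3,left), robot_in(rmA)}
    → {carry(b3,left), robot_in(rmA)}
  through step 3 (go(rmD,rmA)): drop {robot_in(rmA)}, keep {carry(b3,left)}, require {robot_in(rmD)}
    → {carry(b3,left), robot_in(rmD)}
  through step 2 (go(rmC,rmD)): drop {robot_in(rmD)}, keep {carry(b3,left)}, require {robot_in(rmC)}
    → {carry(b3,left), robot_in(rmC)}
  through step 1 (go(rmD,rmC)): drop {robot_in(rmC)}, keep {carry(b3,left)}, require {robot_in(rmD)}
    → {carry(b3,left), robot_in(rmD)}

== RESULT ==
["carry(b3,left)", "robot_in(rmD)"]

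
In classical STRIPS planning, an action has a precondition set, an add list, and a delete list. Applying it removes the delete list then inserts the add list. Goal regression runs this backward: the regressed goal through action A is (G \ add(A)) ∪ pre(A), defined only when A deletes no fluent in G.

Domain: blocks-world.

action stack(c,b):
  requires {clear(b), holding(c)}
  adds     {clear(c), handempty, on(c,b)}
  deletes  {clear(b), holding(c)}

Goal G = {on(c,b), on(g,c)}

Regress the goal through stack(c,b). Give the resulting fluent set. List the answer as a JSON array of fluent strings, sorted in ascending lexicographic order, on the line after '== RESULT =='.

Compute (G \ add) ∪ pre:
  G ∩ del = {}  (empty — regression defined)
  G \ add = {on(c,b), on(g,c)} \ {clear(c), handempty, on(c,b)} = {on(g,c)}
  ∪ pre   = {on(g,c)} ∪ {clear(b), holding(c)}
          = {clear(b), holding(c), on(g,c)}

== RESULT ==
["clear(b)", "holding(c)", "on(g,c)"]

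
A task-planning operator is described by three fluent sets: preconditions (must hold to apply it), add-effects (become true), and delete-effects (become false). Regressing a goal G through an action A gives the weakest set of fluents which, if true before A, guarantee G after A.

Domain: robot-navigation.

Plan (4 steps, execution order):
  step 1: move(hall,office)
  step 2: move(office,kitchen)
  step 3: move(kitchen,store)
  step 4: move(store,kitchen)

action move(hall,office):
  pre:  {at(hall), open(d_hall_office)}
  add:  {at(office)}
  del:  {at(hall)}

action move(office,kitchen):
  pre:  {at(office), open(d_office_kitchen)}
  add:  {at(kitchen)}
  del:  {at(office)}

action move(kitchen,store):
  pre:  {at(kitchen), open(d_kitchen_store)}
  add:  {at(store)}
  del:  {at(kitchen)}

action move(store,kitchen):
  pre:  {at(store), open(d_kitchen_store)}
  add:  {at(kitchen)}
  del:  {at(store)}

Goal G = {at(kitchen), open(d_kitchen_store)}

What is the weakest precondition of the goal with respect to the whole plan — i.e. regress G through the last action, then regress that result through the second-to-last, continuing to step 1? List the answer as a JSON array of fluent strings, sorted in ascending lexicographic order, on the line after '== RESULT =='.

Regress step by step:
  through step 4 (move(store,kitchen)): drop {at(kitchen)}, keep {open(d_kitchen_store)}, require {at(store), open(d_kitchen_store)}
    → {at(store), open(d_kitchen_store)}
  through step 3 (move(kitchen,store)): drop {at(store)}, keep {open(d_kitchen_store)}, require {at(kitchen), open(d_kitchen_store)}
    → {at(kitchen), open(d_kitchen_store)}
  through step 2 (move(office,kitchen)): drop {at(kitchen)}, keep {open(d_kitchen_store)}, require {at(office), open(d_office_kitchen)}
    → {at(office), open(d_kitchen_store), open(d_office_kitchen)}
  through step 1 (move(hall,office)): drop {at(office)}, keep {open(d_kitchen_store), open(d_office_kitchen)}, require {at(hall), open(d_hall_office)}
    → {at(hall), open(d_hall_office), open(d_kitchen_store), open(d_office_kitchen)}

== RESULT ==
["at(hall)", "open(d_hall_office)", "open(d_kitchen_store)", "open(d_office_kitchen)"]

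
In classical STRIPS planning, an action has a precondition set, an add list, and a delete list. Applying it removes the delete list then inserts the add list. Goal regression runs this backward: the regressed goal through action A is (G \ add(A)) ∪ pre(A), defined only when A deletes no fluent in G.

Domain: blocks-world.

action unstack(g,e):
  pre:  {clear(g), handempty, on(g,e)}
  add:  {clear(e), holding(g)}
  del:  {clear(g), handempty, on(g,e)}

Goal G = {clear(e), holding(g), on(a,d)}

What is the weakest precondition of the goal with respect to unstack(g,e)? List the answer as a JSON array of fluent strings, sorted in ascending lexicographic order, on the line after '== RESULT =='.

Regress:
  G ∩ del = {}  (empty — regression defined)
  G \ add = {clear(e), holding(g), on(a,d)} \ {clear(e), holding(g)} = {on(a,d)}
  ∪ pre   = {on(a,d)} ∪ {clear(g), handempty, on(g,e)}
          = {clear(g), handempty, on(a,d), on(g,e)}

== RESULT ==
["clear(g)", "handempty", "on(a,d)", "on(g,e)"]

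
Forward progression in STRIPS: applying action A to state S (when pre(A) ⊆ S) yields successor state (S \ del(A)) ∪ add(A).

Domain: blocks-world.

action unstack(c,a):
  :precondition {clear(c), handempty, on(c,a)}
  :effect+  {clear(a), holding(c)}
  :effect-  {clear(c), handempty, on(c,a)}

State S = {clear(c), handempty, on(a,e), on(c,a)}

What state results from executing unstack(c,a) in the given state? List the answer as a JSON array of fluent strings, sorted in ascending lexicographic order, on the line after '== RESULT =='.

Compute (S \ del) ∪ add:
  pre ⊆ S: {clear(c), handempty, on(c,a)} ⊆ S  — applicable
  S \ del = {on(a,e)}
  ∪ add   = {clear(a), holding(c), on(a,e)}

== RESULT ==
["clear(a)", "holding(c)", "on(a,e)"]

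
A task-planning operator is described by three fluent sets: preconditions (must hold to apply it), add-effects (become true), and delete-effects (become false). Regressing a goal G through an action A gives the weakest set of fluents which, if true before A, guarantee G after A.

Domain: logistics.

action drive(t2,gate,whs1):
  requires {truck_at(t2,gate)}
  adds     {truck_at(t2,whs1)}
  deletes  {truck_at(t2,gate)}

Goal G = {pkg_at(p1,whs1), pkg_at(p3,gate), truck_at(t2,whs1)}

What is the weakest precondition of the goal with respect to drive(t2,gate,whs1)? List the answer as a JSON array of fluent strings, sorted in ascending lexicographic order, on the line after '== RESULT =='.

Compute (G \ add) ∪ pre:
  G ∩ del = {}  (empty — regression defined)
  G \ add = {pkg_at(p1,whs1), pkg_at(p3,gate), truck_at(t2,whs1)} \ {truck_at(t2,whs1)} = {pkg_at(p1,whs1), pkg_at(p3,gate)}
  ∪ pre   = {pkg_at(p1,whs1), pkg_at(p3,gate)} ∪ {truck_at(t2,gate)}
          = {pkg_at(p1,whs1), pkg_at(p3,gate), truck_at(t2,gate)}

== RESULT ==
["pkg_at(p1,whs1)", "pkg_at(p3,gate)", "truck_at(t2,gate)"]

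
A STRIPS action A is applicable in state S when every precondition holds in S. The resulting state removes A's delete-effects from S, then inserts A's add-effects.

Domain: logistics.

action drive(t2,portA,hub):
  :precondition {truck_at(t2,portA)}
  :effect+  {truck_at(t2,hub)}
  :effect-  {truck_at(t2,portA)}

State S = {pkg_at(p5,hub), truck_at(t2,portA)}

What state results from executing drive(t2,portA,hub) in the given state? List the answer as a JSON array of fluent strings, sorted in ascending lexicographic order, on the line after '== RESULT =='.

Progress:
  pre ⊆ S: {truck_at(t2,portA)} ⊆ S  — applicable
  S \ del = {pkg_at(p5,hub)}
  ∪ add   = {pkg_at(p5,hub), truck_at(t2,hub)}

== RESULT ==
["pkg_at(p5,hub)", "truck_at(t2,hub)"]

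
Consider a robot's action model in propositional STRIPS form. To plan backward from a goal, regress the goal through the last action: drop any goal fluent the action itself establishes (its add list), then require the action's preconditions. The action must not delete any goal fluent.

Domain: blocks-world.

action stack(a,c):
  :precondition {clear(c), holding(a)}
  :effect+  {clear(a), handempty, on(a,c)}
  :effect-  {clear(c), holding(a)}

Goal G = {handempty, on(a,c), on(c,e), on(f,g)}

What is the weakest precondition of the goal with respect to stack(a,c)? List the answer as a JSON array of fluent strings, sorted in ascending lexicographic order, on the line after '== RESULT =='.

Regress:
  G ∩ del = {}  (empty — regression defined)
  G \ add = {handempty, on(a,c), on(c,e), on(f,g)} \ {clear(a), handempty, on(a,c)} = {on(c,e), on(f,g)}
  ∪ pre   = {on(c,e), on(f,g)} ∪ {clear(c), holding(a)}
          = {clear(c), holding(a), on(c,e), on(f,g)}

== RESULT ==
["clear(c)", "holding(a)", "on(c,e)", "on(f,g)"]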